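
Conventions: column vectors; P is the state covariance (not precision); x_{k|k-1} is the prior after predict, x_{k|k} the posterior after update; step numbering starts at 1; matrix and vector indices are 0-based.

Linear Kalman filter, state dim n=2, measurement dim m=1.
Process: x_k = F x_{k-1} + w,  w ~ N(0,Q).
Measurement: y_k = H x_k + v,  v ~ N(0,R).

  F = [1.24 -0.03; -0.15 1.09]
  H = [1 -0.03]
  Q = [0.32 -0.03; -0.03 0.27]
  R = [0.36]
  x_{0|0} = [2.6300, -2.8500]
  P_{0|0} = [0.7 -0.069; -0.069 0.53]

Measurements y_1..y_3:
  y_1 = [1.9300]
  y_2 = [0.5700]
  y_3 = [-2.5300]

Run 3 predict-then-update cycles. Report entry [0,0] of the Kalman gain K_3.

K[0,0] = 0.6568

step 1: x^-=[3.3467, -3.5010]  P^-=[1.4019 -0.2711; -0.2711 0.9380]  S=[1.7790]  K=[0.7926; -0.1682]  nu=[-1.5217]  x^+=[2.1406, -3.2450]  P^+=[0.2843 -0.0339; -0.0339 0.8877]
step 2: x^-=[2.7517, -3.8582]  P^-=[0.7605 -0.1579; -0.1579 1.3421]  S=[1.1312]  K=[0.6765; -0.1752]  nu=[-2.2974]  x^+=[1.1975, -3.4557]  P^+=[0.2428 -0.0238; -0.0238 1.3074]
step 3: x^-=[1.5886, -3.9463]  P^-=[0.6963 -0.1503; -0.1503 1.8366]  S=[1.0670]  K=[0.6568; -0.1925]  nu=[-4.2369]  x^+=[-1.1944, -3.1309]  P^+=[0.2360 -0.0154; -0.0154 1.7971]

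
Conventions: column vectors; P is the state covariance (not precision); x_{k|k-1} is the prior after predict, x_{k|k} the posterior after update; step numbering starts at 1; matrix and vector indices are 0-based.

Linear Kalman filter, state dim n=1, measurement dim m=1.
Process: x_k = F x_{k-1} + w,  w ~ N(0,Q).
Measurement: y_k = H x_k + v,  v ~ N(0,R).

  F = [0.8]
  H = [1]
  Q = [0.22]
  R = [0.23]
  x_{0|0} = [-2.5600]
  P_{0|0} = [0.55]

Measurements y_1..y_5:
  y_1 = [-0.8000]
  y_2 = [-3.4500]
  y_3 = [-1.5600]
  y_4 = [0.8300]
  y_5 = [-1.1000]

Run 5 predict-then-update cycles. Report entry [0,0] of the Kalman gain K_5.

step 1: x^-=[-2.0480]  P^-=[0.5720]  S=[0.8020]  K=[0.7132]  nu=[1.2480]  x^+=[-1.1579]  P^+=[0.1640]
step 2: x^-=[-0.9263]  P^-=[0.3250]  S=[0.5550]  K=[0.5856]  nu=[-2.5237]  x^+=[-2.4041]  P^+=[0.1347]
step 3: x^-=[-1.9233]  P^-=[0.3062]  S=[0.5362]  K=[0.5711]  nu=[0.3633]  x^+=[-1.7158]  P^+=[0.1313]
step 4: x^-=[-1.3727]  P^-=[0.3041]  S=[0.5341]  K=[0.5693]  nu=[2.2027]  x^+=[-0.1186]  P^+=[0.1309]
step 5: x^-=[-0.0949]  P^-=[0.3038]  S=[0.5338]  K=[0.5691]  nu=[-1.0051]  x^+=[-0.6669]  P^+=[0.1309]

K[0,0] = 0.5691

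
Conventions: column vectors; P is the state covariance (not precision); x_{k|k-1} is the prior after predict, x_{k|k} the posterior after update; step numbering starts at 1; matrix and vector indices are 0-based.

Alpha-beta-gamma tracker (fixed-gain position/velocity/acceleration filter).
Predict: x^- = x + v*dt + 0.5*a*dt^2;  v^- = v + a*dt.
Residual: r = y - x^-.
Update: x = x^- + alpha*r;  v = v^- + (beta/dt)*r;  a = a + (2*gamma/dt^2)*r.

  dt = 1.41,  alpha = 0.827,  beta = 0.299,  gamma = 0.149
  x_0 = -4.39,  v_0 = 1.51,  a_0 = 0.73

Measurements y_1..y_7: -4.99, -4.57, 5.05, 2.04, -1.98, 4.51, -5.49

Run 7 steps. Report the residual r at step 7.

step 1: x_pred=-1.5352  r=-3.4548  x^+=-4.3923  v^+=1.8067  a^+=0.2122
step 2: x_pred=-1.6340  r=-2.9360  x^+=-4.0621  v^+=1.4832  a^+=-0.2279
step 3: x_pred=-2.1973  r=7.2473  x^+=3.7962  v^+=2.6987  a^+=0.8584
step 4: x_pred=8.4547  r=-6.4147  x^+=3.1497  v^+=2.5487  a^+=-0.1031
step 5: x_pred=6.6410  r=-8.6210  x^+=-0.4886  v^+=0.5752  a^+=-1.3953
step 6: x_pred=-1.0646  r=5.5746  x^+=3.5456  v^+=-0.2101  a^+=-0.5598
step 7: x_pred=2.6930  r=-8.1830  x^+=-4.0743  v^+=-2.7346  a^+=-1.7863

resid = -8.1830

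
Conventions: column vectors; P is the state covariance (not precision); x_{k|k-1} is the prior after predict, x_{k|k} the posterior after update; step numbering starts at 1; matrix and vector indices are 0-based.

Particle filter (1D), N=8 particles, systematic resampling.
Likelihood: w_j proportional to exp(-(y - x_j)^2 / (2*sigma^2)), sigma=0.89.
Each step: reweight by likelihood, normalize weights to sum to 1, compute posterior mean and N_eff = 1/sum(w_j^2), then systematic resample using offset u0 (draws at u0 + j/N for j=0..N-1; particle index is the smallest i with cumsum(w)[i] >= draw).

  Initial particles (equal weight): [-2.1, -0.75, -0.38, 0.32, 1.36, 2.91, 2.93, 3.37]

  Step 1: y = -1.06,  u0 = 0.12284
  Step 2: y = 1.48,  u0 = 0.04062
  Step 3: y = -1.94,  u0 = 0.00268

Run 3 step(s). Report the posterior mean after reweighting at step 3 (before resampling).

post_mean = -0.5049

step 1: w=[0.2006, 0.3737, 0.2965, 0.1193, 0.0098, 0.0000, 0.0000, 0.0000]  mean=-0.7625  Neff=3.5445  idx=[0, 1, 1, 1, 2, 2, 3, 4]
step 2: w=[0.0002, 0.0244, 0.0244, 0.0244, 0.0635, 0.0635, 0.2411, 0.5586]  mean=0.7332  Neff=2.6320  idx=[2, 5, 6, 6, 7, 7, 7, 7]
step 3: w=[0.5778, 0.3040, 0.0562, 0.0562, 0.0015, 0.0015, 0.0015, 0.0015]  mean=-0.5049  Neff=2.3119  idx=[0, 0, 0, 0, 0, 1, 1, 1]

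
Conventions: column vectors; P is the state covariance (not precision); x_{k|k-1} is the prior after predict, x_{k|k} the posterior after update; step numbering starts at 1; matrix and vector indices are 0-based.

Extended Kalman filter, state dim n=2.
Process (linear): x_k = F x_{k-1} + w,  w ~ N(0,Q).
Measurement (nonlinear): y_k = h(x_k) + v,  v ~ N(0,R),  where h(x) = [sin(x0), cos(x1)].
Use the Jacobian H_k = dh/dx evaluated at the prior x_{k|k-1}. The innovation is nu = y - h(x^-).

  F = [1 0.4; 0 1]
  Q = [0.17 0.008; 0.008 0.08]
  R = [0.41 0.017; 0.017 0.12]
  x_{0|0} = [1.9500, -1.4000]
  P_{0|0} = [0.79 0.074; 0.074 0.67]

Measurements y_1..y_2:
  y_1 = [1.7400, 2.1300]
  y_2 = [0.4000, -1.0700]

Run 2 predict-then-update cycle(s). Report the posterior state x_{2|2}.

x_post = [2.6229, 1.0913]

step 1: x^-=[1.3900, -1.4000]  P^-=[1.1264 0.3500; 0.3500 0.7500]  H_jac=[0.1798 0.0000; 0.0000 0.9854]  S=[0.4464 0.0790; 0.0790 0.8483]  K=[0.3881 0.3704; -0.0135 0.8725]  nu=[0.7563, 1.9600]  x^+=[2.4096, 0.2999]  P^+=[0.9200 0.0518; 0.0518 0.1060]
step 2: x^-=[2.5295, 0.2999]  P^-=[1.1484 0.1022; 0.1022 0.1860]  H_jac=[-0.8185 0.0000; 0.0000 -0.2954]  S=[1.1793 0.0417; 0.0417 0.1362]  K=[-0.7978 0.0226; -0.0573 -0.3858]  nu=[-0.1745, -2.0254]  x^+=[2.6229, 1.0913]  P^+=[0.3992 0.0367; 0.0367 0.1600]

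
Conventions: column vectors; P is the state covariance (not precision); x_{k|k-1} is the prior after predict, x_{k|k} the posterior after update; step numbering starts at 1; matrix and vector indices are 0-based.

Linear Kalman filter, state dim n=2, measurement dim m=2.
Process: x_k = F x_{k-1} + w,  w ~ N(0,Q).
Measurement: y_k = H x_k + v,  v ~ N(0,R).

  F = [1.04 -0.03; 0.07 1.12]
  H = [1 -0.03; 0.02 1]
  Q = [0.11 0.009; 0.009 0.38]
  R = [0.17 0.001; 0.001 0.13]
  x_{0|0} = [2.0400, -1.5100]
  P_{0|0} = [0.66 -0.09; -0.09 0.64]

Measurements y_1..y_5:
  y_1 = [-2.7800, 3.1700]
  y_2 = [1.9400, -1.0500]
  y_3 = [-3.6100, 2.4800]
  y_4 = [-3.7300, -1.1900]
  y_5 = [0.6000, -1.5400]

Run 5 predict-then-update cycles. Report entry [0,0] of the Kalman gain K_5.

step 1: x^-=[2.1669, -1.5484]  P^-=[0.8300 -0.0691; -0.0691 1.1719]  S=[1.0052 -0.0866; -0.0866 1.2995]  K=[0.8291 0.0149; -0.0263 0.8990]  nu=[-4.9934, 4.6751]  x^+=[-1.9034, 2.7857]  P^+=[0.1410 -0.0001; -0.0001 0.1168]
step 2: x^-=[-2.0631, 2.9867]  P^-=[0.2626 0.0153; 0.0153 0.5273]  S=[0.4321 0.0057; 0.0057 0.6580]  K=[0.6062 0.0259; -0.0118 0.8019]  nu=[4.0927, -3.9954]  x^+=[0.3143, -0.2657]  P^+=[0.1031 0.0019; 0.0019 0.1042]
step 3: x^-=[0.3348, -0.2756]  P^-=[0.2215 0.0152; 0.0152 0.5115]  S=[0.3911 0.0053; 0.0053 0.6422]  K=[0.5649 0.0259; -0.0111 0.7971]  nu=[-3.9531, 2.7489]  x^+=[-1.8271, 1.9593]  P^+=[0.0961 0.0020; 0.0020 0.1036]
step 4: x^-=[-1.9590, 2.0666]  P^-=[0.2139 0.0149; 0.0149 0.5107]  S=[0.3835 0.0048; 0.0048 0.6414]  K=[0.5564 0.0257; -0.0112 0.7968]  nu=[-1.7090, -3.2174]  x^+=[-2.9924, -0.4779]  P^+=[0.0947 0.0020; 0.0020 0.1035]
step 5: x^-=[-3.0978, -0.7447]  P^-=[0.2124 0.0147; 0.0147 0.5106]  S=[0.3819 0.0047; 0.0047 0.6413]  K=[0.5545 0.0256; -0.0112 0.7968]  nu=[3.6754, -0.7333]  x^+=[-1.0783, -1.3703]  P^+=[0.0944 0.0020; 0.0020 0.1035]

K[0,0] = 0.5545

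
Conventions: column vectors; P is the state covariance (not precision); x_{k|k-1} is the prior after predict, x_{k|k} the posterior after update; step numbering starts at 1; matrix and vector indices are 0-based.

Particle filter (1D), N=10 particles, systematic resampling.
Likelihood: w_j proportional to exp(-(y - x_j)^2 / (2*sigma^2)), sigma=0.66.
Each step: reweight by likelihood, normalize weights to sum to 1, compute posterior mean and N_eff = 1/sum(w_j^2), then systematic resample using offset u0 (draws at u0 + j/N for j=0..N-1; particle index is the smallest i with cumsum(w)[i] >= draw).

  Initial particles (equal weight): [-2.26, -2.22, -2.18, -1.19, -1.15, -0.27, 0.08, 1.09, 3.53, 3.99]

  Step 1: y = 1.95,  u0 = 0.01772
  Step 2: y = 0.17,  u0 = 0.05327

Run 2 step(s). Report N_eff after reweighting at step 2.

N_eff = 7.5906

step 1: w=[0.0000, 0.0000, 0.0000, 0.0000, 0.0000, 0.0068, 0.0351, 0.8311, 0.1106, 0.0164]  mean=1.3626  Neff=1.4195  idx=[6, 7, 7, 7, 7, 7, 7, 7, 7, 8]
step 2: w=[0.2465, 0.0942, 0.0942, 0.0942, 0.0942, 0.0942, 0.0942, 0.0942, 0.0942, 0.0000]  mean=0.8410  Neff=7.5906  idx=[0, 0, 1, 2, 3, 4, 5, 6, 7, 8]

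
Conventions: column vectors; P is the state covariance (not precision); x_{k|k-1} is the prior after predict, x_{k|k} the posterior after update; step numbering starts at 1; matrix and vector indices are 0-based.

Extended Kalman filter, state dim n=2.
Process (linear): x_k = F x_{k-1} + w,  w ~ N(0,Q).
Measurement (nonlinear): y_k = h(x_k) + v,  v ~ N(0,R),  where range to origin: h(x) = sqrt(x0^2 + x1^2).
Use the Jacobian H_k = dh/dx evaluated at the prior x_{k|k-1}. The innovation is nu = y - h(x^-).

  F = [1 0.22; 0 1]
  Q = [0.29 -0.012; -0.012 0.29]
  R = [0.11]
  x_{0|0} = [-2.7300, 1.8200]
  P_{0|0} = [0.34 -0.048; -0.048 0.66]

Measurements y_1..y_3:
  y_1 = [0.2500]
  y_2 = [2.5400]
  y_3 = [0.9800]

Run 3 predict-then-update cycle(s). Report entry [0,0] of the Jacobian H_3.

H_jac[0,0] = -0.9493

step 1: x^-=[-2.3296, 1.8200]  P^-=[0.6408 0.0852; 0.0852 0.9500]  H_jac=[-0.7880 0.6156]  S=[0.7853]  K=[-0.5762; 0.6592]  nu=[-2.7063]  x^+=[-0.7702, 0.0359]  P^+=[0.3801 0.3835; 0.3835 0.6087]
step 2: x^-=[-0.7623, 0.0359]  P^-=[0.8683 0.5054; 0.5054 0.8987]  H_jac=[-0.9989 0.0471]  S=[0.9308]  K=[-0.9062; -0.4969]  nu=[1.7769]  x^+=[-2.3725, -0.8471]  P^+=[0.1039 0.0863; 0.0863 0.6688]
step 3: x^-=[-2.5589, -0.8471]  P^-=[0.4642 0.2214; 0.2214 0.9588]  H_jac=[-0.9493 -0.3143]  S=[0.7551]  K=[-0.6757; -0.6774]  nu=[-1.7155]  x^+=[-1.3998, 0.3149]  P^+=[0.1194 -0.1242; -0.1242 0.6124]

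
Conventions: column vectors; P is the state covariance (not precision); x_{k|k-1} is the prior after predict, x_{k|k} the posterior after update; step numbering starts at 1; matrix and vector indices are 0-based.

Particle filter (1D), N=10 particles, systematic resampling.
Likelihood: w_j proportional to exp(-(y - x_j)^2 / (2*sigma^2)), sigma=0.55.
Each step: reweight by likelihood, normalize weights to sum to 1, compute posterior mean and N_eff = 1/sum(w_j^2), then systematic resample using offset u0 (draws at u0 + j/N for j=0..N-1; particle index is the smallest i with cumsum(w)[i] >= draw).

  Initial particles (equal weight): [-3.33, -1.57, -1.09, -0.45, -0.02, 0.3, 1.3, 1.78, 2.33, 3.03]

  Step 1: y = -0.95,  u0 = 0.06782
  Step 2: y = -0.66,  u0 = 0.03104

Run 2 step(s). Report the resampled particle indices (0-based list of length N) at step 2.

step 1: w=[0.0000, 0.2141, 0.3912, 0.2673, 0.0967, 0.0305, 0.0001, 0.0000, 0.0000, 0.0000]  mean=-0.8756  Neff=3.5636  idx=[1, 1, 2, 2, 2, 2, 3, 3, 3, 4]
step 2: w=[0.0377, 0.0377, 0.1091, 0.1091, 0.1091, 0.1091, 0.1377, 0.1377, 0.1377, 0.0752]  mean=-0.7813  Neff=8.8519  idx=[0, 2, 3, 4, 5, 6, 6, 7, 8, 9]

resampled_idx = [0, 2, 3, 4, 5, 6, 6, 7, 8, 9]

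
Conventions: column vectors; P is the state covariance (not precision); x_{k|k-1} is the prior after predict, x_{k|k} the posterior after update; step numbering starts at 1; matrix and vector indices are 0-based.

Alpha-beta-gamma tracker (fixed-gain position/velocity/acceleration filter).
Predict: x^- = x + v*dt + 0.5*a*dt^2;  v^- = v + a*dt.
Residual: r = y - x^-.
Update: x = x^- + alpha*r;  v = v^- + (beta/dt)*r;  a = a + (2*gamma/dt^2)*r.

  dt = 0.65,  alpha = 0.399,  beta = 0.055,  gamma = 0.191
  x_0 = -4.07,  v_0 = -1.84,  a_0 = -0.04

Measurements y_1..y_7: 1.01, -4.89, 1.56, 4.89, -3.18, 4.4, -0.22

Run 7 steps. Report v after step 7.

step 1: x_pred=-5.2744  r=6.2844  x^+=-2.7670  v^+=-1.3342  a^+=5.6420
step 2: x_pred=-2.4423  r=-2.4477  x^+=-3.4190  v^+=2.1260  a^+=3.4290
step 3: x_pred=-1.3127  r=2.8727  x^+=-0.1665  v^+=4.5979  a^+=6.0263
step 4: x_pred=4.0952  r=0.7948  x^+=4.4123  v^+=8.5823  a^+=6.7449
step 5: x_pred=11.4157  r=-14.5957  x^+=5.5920  v^+=11.7314  a^+=-6.4516
step 6: x_pred=11.8545  r=-7.4545  x^+=8.8802  v^+=6.9071  a^+=-13.1916
step 7: x_pred=10.5831  r=-10.8031  x^+=6.2726  v^+=-2.5815  a^+=-22.9591

v_post = -2.5815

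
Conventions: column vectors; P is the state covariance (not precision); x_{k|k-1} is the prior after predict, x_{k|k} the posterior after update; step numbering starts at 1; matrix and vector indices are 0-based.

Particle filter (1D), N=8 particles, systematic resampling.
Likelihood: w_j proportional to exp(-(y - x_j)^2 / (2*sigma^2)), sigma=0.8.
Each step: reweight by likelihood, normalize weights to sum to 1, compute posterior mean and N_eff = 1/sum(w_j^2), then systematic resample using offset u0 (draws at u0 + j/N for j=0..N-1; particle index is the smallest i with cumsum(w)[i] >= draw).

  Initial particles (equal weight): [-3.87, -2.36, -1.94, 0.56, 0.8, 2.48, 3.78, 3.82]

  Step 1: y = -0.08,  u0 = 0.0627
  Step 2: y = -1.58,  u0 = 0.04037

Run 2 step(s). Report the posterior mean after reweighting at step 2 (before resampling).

post_mean = 0.6091

step 1: w=[0.0000, 0.0126, 0.0492, 0.5330, 0.4008, 0.0044, 0.0000, 0.0000]  mean=0.5047  Neff=2.2357  idx=[3, 3, 3, 3, 3, 4, 4, 4]
step 2: w=[0.1591, 0.1591, 0.1591, 0.1591, 0.1591, 0.0682, 0.0682, 0.0682]  mean=0.6091  Neff=7.1173  idx=[0, 1, 1, 2, 3, 4, 4, 6]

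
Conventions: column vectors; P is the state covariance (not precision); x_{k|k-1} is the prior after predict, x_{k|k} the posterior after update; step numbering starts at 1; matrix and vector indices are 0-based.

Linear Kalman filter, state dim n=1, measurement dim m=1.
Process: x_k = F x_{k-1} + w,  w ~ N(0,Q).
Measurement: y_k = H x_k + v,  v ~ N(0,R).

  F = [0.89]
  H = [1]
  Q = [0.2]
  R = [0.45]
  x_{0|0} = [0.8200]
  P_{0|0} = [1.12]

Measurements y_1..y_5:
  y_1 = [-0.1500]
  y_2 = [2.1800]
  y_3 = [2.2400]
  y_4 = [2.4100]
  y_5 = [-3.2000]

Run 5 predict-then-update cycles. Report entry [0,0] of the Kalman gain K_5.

K[0,0] = 0.4438

step 1: x^-=[0.7298]  P^-=[1.0872]  S=[1.5372]  K=[0.7073]  nu=[-0.8798]  x^+=[0.1076]  P^+=[0.3183]
step 2: x^-=[0.0957]  P^-=[0.4521]  S=[0.9021]  K=[0.5012]  nu=[2.0843]  x^+=[1.1403]  P^+=[0.2255]
step 3: x^-=[1.0149]  P^-=[0.3786]  S=[0.8286]  K=[0.4569]  nu=[1.2251]  x^+=[1.5747]  P^+=[0.2056]
step 4: x^-=[1.4015]  P^-=[0.3629]  S=[0.8129]  K=[0.4464]  nu=[1.0085]  x^+=[1.8517]  P^+=[0.2009]
step 5: x^-=[1.6480]  P^-=[0.3591]  S=[0.8091]  K=[0.4438]  nu=[-4.8480]  x^+=[-0.5037]  P^+=[0.1997]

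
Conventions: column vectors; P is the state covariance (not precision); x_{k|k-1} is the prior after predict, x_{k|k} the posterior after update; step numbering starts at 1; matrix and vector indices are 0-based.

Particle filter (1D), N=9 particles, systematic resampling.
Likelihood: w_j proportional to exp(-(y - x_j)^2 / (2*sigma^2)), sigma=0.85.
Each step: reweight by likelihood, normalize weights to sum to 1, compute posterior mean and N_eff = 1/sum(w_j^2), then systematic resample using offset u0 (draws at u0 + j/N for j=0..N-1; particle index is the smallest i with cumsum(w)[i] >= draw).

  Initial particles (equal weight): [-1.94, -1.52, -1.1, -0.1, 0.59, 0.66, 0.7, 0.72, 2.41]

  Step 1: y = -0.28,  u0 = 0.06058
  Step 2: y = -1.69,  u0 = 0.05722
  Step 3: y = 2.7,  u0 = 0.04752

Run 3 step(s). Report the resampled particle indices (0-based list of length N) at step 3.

resampled_idx = [7, 7, 7, 7, 7, 8, 8, 8, 8]

step 1: w=[0.0349, 0.0811, 0.1475, 0.2298, 0.1392, 0.1275, 0.1209, 0.1176, 0.0016]  mean=-0.0369  Neff=6.8297  idx=[1, 2, 3, 3, 4, 4, 5, 6, 7]
step 2: w=[0.4400, 0.3528, 0.0780, 0.0780, 0.0123, 0.0123, 0.0098, 0.0086, 0.0081]  mean=-1.0397  Neff=3.0230  idx=[0, 0, 0, 0, 1, 1, 1, 2, 3]
step 3: w=[0.0005, 0.0005, 0.0005, 0.0005, 0.0051, 0.0051, 0.0051, 0.4914, 0.4914]  mean=-0.1181  Neff=2.0707  idx=[7, 7, 7, 7, 7, 8, 8, 8, 8]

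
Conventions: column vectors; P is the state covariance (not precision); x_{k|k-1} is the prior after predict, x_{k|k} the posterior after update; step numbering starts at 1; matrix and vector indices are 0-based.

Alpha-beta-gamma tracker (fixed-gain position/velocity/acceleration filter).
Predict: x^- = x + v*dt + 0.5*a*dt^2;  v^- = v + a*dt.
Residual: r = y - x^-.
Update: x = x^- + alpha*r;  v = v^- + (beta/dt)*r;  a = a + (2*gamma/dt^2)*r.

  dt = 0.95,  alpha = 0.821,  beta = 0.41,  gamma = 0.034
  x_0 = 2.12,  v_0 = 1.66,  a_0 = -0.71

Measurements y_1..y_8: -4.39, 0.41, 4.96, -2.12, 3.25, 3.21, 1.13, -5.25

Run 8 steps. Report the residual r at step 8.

step 1: x_pred=3.3766  r=-7.7666  x^+=-2.9998  v^+=-2.3664  a^+=-1.2952
step 2: x_pred=-5.8323  r=6.2423  x^+=-0.7074  v^+=-0.9028  a^+=-0.8249
step 3: x_pred=-1.9372  r=6.8972  x^+=3.7254  v^+=1.2903  a^+=-0.3052
step 4: x_pred=4.8135  r=-6.9335  x^+=-0.8789  v^+=-1.9919  a^+=-0.8276
step 5: x_pred=-3.1447  r=6.3947  x^+=2.1053  v^+=-0.0183  a^+=-0.3458
step 6: x_pred=1.9319  r=1.2781  x^+=2.9812  v^+=0.2048  a^+=-0.2495
step 7: x_pred=3.0632  r=-1.9332  x^+=1.4760  v^+=-0.8665  a^+=-0.3951
step 8: x_pred=0.4745  r=-5.7245  x^+=-4.2253  v^+=-3.7125  a^+=-0.8264

resid = -5.7245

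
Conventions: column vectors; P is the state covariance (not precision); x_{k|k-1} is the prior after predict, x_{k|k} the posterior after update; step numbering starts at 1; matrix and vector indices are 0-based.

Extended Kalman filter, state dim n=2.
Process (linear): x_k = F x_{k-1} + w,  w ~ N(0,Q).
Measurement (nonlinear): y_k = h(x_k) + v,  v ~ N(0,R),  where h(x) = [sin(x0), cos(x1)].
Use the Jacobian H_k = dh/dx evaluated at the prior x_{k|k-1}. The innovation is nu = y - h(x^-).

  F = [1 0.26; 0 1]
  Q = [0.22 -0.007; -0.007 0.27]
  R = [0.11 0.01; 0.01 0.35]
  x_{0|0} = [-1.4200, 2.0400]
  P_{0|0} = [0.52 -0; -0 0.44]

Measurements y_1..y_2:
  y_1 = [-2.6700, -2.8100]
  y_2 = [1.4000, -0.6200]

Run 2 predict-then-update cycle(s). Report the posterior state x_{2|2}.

step 1: x^-=[-0.8896, 2.0400]  P^-=[0.7697 0.1074; 0.1074 0.7100]  H_jac=[0.6297 0.0000; 0.0000 -0.8919]  S=[0.4152 -0.0503; -0.0503 0.9148]  K=[1.1624 -0.0408; 0.0795 -0.6879]  nu=[-1.8932, -2.3578]  x^+=[-2.9941, 3.5113]  P^+=[0.2024 0.0030; 0.0030 0.2690]
step 2: x^-=[-2.0811, 3.5113]  P^-=[0.4421 0.0659; 0.0659 0.5390]  H_jac=[-0.4885 0.0000; 0.0000 0.3613]  S=[0.2155 -0.0016; -0.0016 0.4204]  K=[-1.0018 0.0528; -0.1459 0.4628]  nu=[2.2726, 0.3124]  x^+=[-4.3413, 3.3243]  P^+=[0.2245 0.0234; 0.0234 0.4442]

x_post = [-4.3413, 3.3243]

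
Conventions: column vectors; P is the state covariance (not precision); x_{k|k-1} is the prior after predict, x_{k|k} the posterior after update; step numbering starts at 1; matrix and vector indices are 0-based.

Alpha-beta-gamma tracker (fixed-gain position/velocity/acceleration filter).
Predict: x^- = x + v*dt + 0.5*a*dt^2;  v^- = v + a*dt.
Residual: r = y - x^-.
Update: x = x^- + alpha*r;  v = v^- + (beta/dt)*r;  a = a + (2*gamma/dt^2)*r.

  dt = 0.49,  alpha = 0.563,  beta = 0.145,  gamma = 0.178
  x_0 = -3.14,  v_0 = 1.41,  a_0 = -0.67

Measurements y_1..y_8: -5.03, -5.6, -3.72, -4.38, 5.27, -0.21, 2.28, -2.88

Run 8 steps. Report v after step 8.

v_post = 16.2682

step 1: x_pred=-2.5295  r=-2.5005  x^+=-3.9373  v^+=0.3418  a^+=-4.3775
step 2: x_pred=-4.2953  r=-1.3047  x^+=-5.0299  v^+=-2.1893  a^+=-6.3119
step 3: x_pred=-6.8604  r=3.1404  x^+=-5.0923  v^+=-4.3528  a^+=-1.6557
step 4: x_pred=-7.4240  r=3.0440  x^+=-5.7102  v^+=-4.2633  a^+=2.8577
step 5: x_pred=-7.4562  r=12.7262  x^+=-0.2913  v^+=0.9029  a^+=21.7270
step 6: x_pred=2.7594  r=-2.9694  x^+=1.0876  v^+=10.6704  a^+=17.3242
step 7: x_pred=8.3959  r=-6.1159  x^+=4.9526  v^+=17.3495  a^+=8.2561
step 8: x_pred=14.4450  r=-17.3250  x^+=4.6910  v^+=16.2682  a^+=-17.4320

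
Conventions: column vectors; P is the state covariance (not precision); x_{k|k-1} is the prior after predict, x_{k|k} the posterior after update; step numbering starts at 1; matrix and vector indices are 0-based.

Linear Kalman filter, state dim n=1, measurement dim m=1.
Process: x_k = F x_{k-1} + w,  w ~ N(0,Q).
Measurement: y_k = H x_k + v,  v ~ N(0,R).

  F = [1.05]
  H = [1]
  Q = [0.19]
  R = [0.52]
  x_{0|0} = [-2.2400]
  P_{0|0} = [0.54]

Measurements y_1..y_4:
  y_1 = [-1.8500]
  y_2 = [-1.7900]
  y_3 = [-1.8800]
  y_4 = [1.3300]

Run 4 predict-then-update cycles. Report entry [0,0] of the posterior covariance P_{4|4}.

step 1: x^-=[-2.3520]  P^-=[0.7853]  S=[1.3054]  K=[0.6016]  nu=[0.5020]  x^+=[-2.0500]  P^+=[0.3129]
step 2: x^-=[-2.1525]  P^-=[0.5349]  S=[1.0549]  K=[0.5071]  nu=[0.3625]  x^+=[-1.9687]  P^+=[0.2637]
step 3: x^-=[-2.0671]  P^-=[0.4807]  S=[1.0007]  K=[0.4804]  nu=[0.1871]  x^+=[-1.9772]  P^+=[0.2498]
step 4: x^-=[-2.0761]  P^-=[0.4654]  S=[0.9854]  K=[0.4723]  nu=[3.4061]  x^+=[-0.4674]  P^+=[0.2456]

P_post[0,0] = 0.2456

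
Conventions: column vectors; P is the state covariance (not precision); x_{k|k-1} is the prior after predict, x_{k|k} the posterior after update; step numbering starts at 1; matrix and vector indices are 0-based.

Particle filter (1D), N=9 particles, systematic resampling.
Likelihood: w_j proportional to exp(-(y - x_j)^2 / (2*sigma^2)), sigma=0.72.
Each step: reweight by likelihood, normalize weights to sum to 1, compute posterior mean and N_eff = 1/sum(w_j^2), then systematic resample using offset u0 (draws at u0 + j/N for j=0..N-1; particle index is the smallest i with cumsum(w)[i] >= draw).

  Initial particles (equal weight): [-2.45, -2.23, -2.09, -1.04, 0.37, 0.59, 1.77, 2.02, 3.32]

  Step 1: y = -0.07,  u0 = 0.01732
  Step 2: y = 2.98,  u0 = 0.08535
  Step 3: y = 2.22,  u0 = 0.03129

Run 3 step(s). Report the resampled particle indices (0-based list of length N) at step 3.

resampled_idx = [0, 2, 3, 4, 5, 5, 6, 7, 8]

step 1: w=[0.0021, 0.0056, 0.0099, 0.2040, 0.4194, 0.3321, 0.0193, 0.0075, 0.0000]  mean=0.1499  Neff=3.0449  idx=[2, 3, 4, 4, 4, 4, 5, 5, 5]
step 2: w=[0.0000, 0.0000, 0.0789, 0.0789, 0.0789, 0.0789, 0.2281, 0.2281, 0.2281]  mean=0.5205  Neff=5.5254  idx=[3, 4, 5, 6, 6, 7, 7, 8, 8]
step 3: w=[0.0643, 0.0643, 0.0643, 0.1345, 0.1345, 0.1345, 0.1345, 0.1345, 0.1345]  mean=0.5476  Neff=8.2659  idx=[0, 2, 3, 4, 5, 5, 6, 7, 8]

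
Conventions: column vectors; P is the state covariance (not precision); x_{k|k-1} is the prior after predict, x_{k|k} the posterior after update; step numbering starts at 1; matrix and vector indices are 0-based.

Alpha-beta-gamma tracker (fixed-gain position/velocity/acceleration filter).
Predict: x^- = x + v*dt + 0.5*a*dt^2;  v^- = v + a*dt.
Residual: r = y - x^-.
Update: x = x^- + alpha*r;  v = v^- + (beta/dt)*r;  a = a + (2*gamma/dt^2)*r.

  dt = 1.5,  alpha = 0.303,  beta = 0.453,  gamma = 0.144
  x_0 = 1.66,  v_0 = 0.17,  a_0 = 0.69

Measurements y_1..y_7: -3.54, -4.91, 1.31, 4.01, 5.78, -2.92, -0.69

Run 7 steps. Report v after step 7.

step 1: x_pred=2.6913  r=-6.2313  x^+=0.8032  v^+=-0.6768  a^+=-0.1076
step 2: x_pred=-0.3331  r=-4.5769  x^+=-1.7199  v^+=-2.2205  a^+=-0.6934
step 3: x_pred=-5.8307  r=7.1407  x^+=-3.6671  v^+=-1.1041  a^+=0.2206
step 4: x_pred=-5.0751  r=9.0851  x^+=-2.3223  v^+=1.9704  a^+=1.3835
step 5: x_pred=2.1897  r=3.5903  x^+=3.2776  v^+=5.1299  a^+=1.8430
step 6: x_pred=13.0458  r=-15.9658  x^+=8.2082  v^+=3.0727  a^+=-0.2006
step 7: x_pred=12.5916  r=-13.2816  x^+=8.5673  v^+=-1.2392  a^+=-1.9007

v_post = -1.2392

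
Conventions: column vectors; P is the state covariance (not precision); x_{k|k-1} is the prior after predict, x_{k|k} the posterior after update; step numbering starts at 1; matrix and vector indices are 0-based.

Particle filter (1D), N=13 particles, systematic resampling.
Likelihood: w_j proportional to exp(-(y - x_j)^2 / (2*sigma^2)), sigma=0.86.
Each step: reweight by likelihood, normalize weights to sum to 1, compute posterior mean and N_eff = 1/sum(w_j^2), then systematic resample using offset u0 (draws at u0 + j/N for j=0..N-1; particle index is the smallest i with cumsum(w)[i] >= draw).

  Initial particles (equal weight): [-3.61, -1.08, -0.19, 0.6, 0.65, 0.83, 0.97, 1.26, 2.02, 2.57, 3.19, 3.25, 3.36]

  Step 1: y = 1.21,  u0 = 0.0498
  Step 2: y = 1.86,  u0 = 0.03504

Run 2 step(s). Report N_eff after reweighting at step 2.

step 1: w=[0.0000, 0.0049, 0.0454, 0.1329, 0.1383, 0.1550, 0.1644, 0.1706, 0.1097, 0.0489, 0.0121, 0.0103, 0.0075]  mean=1.1032  Neff=7.4760  idx=[2, 3, 4, 4, 5, 5, 6, 6, 7, 7, 8, 8, 10]
step 2: w=[0.0082, 0.0480, 0.0522, 0.0522, 0.0685, 0.0685, 0.0821, 0.0821, 0.1100, 0.1100, 0.1379, 0.1379, 0.0424]  mean=1.3378  Neff=10.5567  idx=[1, 3, 4, 5, 6, 7, 8, 9, 9, 10, 10, 11, 12]

N_eff = 10.5567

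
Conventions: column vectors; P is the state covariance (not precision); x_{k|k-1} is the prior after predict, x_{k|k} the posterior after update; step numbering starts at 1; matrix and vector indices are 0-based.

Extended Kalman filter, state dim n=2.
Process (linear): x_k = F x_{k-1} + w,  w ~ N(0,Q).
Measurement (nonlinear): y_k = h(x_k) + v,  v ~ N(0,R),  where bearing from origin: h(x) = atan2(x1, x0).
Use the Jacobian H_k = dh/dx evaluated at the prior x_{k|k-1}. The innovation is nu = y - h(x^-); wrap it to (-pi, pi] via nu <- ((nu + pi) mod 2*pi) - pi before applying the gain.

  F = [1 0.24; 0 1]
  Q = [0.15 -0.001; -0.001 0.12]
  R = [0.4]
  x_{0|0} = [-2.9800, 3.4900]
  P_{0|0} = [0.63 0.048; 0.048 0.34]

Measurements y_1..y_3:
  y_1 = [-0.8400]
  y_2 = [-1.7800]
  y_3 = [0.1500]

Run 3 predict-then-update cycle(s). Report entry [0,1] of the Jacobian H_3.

H_jac[0,1] = -0.0389

step 1: x^-=[-2.1424, 3.4900]  P^-=[0.8226 0.1286; 0.1286 0.4600]  H_jac=[-0.2081 -0.1278]  S=[0.4500]  K=[-0.4170; -0.1901]  nu=[-2.9614]  x^+=[-0.9076, 4.0529]  P^+=[0.7444 0.0929; 0.0929 0.4437]
step 2: x^-=[0.0651, 4.0529]  P^-=[0.9646 0.1984; 0.1984 0.5637]  H_jac=[-0.2467 0.0040]  S=[0.4583]  K=[-0.5174; -0.1019]  nu=[2.9484]  x^+=[-1.4605, 3.7523]  P^+=[0.8419 0.1743; 0.1743 0.5590]
step 3: x^-=[-0.5600, 3.7523]  P^-=[1.1077 0.3074; 0.3074 0.6790]  H_jac=[-0.2607 -0.0389]  S=[0.4825]  K=[-0.6232; -0.2208]  nu=[-1.5689]  x^+=[0.4178, 4.0988]  P^+=[0.9203 0.2410; 0.2410 0.6555]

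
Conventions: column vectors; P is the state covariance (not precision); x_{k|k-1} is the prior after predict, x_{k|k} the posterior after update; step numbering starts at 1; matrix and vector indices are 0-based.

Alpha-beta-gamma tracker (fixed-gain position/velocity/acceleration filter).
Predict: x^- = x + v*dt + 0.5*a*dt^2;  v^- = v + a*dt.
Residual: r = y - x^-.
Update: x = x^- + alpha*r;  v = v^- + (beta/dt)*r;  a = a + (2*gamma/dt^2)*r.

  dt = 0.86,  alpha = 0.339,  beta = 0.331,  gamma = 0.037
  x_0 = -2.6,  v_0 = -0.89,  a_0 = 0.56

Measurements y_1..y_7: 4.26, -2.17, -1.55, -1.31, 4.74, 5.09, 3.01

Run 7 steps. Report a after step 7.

step 1: x_pred=-3.1583  r=7.4183  x^+=-0.6435  v^+=2.4468  a^+=1.3022
step 2: x_pred=1.9423  r=-4.1123  x^+=0.5482  v^+=1.9840  a^+=0.8908
step 3: x_pred=2.5838  r=-4.1338  x^+=1.1825  v^+=1.1590  a^+=0.4772
step 4: x_pred=2.3556  r=-3.6656  x^+=1.1130  v^+=0.1585  a^+=0.1104
step 5: x_pred=1.2901  r=3.4499  x^+=2.4596  v^+=1.5812  a^+=0.4556
step 6: x_pred=3.9880  r=1.1020  x^+=4.3616  v^+=2.3972  a^+=0.5658
step 7: x_pred=6.6324  r=-3.6224  x^+=5.4044  v^+=1.4896  a^+=0.2034

a_post = 0.2034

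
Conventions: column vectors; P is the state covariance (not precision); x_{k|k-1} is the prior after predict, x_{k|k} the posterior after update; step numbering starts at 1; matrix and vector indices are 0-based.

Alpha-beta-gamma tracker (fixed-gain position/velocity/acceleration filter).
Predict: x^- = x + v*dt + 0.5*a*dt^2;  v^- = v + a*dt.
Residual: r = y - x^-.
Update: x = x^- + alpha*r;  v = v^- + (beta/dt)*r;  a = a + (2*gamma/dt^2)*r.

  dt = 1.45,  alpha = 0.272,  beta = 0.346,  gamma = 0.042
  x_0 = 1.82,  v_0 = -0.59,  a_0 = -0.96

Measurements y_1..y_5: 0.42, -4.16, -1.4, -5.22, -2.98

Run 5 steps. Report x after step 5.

step 1: x_pred=-0.0447  r=0.4647  x^+=0.0817  v^+=-1.8711  a^+=-0.9414
step 2: x_pred=-3.6211  r=-0.5389  x^+=-3.7677  v^+=-3.3648  a^+=-0.9630
step 3: x_pred=-9.6589  r=8.2589  x^+=-7.4125  v^+=-2.7903  a^+=-0.6330
step 4: x_pred=-12.1239  r=6.9039  x^+=-10.2461  v^+=-2.0608  a^+=-0.3572
step 5: x_pred=-13.6096  r=10.6296  x^+=-10.7184  v^+=-0.0422  a^+=0.0675

x_post = -10.7184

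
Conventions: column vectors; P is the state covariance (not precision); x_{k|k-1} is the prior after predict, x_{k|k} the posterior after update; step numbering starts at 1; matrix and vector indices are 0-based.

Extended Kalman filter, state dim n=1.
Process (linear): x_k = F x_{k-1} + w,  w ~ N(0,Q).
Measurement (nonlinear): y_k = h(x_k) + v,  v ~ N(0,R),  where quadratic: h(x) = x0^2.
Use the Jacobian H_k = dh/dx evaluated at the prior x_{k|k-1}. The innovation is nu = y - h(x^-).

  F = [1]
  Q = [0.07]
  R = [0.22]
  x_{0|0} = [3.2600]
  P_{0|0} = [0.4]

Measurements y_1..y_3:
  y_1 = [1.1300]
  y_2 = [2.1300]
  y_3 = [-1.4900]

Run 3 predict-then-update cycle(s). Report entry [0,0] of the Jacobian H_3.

step 1: x^-=[3.2600]  P^-=[0.4700]  H_jac=[6.5200]  S=[20.1999]  K=[0.1517]  nu=[-9.4976]  x^+=[1.8192]  P^+=[0.0051]
step 2: x^-=[1.8192]  P^-=[0.0751]  H_jac=[3.6384]  S=[1.2144]  K=[0.2251]  nu=[-1.1794]  x^+=[1.5537]  P^+=[0.0136]
step 3: x^-=[1.5537]  P^-=[0.0836]  H_jac=[3.1075]  S=[1.0274]  K=[0.2529]  nu=[-3.9041]  x^+=[0.5664]  P^+=[0.0179]

H_jac[0,0] = 3.1075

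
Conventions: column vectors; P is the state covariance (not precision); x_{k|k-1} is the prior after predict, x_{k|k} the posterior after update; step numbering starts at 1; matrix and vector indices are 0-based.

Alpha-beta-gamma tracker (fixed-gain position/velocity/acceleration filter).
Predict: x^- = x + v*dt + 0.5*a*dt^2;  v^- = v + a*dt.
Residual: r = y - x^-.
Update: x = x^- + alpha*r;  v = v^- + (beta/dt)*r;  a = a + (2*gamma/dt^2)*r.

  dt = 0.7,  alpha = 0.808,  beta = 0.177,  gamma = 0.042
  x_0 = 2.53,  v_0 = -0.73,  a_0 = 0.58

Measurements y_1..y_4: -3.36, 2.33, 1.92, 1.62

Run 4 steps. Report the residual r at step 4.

step 1: x_pred=2.1611  r=-5.5211  x^+=-2.2999  v^+=-1.7200  a^+=-0.3665
step 2: x_pred=-3.5938  r=5.9238  x^+=1.1926  v^+=-0.4787  a^+=0.6490
step 3: x_pred=1.0165  r=0.9035  x^+=1.7465  v^+=0.2041  a^+=0.8039
step 4: x_pred=2.0863  r=-0.4663  x^+=1.7095  v^+=0.6489  a^+=0.7240

resid = -0.4663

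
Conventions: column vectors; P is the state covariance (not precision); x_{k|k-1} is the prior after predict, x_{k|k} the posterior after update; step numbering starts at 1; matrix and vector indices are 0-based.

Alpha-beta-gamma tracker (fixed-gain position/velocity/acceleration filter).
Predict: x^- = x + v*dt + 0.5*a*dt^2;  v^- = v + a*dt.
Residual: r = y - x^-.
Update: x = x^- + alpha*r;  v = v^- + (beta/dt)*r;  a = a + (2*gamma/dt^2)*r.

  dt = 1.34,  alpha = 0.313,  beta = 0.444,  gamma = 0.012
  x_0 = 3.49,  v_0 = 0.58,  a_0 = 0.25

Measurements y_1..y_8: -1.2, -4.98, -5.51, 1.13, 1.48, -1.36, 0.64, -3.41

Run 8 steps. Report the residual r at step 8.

step 1: x_pred=4.4916  r=-5.6917  x^+=2.7102  v^+=-0.9709  a^+=0.1739
step 2: x_pred=1.5653  r=-6.5453  x^+=-0.4834  v^+=-2.9066  a^+=0.0864
step 3: x_pred=-4.3006  r=-1.2094  x^+=-4.6791  v^+=-3.1915  a^+=0.0703
step 4: x_pred=-8.8926  r=10.0226  x^+=-5.7555  v^+=0.2236  a^+=0.2042
step 5: x_pred=-5.2725  r=6.7525  x^+=-3.1590  v^+=2.7347  a^+=0.2945
step 6: x_pred=0.7699  r=-2.1299  x^+=0.1032  v^+=2.4236  a^+=0.2660
step 7: x_pred=3.5897  r=-2.9497  x^+=2.6664  v^+=1.8027  a^+=0.2266
step 8: x_pred=5.2855  r=-8.6955  x^+=2.5638  v^+=-0.7749  a^+=0.1104

resid = -8.6955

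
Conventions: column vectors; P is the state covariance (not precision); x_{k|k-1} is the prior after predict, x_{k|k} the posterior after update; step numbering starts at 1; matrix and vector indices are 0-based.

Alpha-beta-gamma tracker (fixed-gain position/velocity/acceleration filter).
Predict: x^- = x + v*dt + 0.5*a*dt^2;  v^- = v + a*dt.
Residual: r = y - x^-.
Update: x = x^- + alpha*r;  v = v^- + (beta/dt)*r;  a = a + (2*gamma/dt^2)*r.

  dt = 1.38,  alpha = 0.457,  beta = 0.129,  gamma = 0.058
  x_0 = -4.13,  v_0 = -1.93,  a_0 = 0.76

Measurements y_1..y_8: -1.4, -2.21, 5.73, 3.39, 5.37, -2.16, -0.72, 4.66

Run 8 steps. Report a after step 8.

a_post = -1.8454

step 1: x_pred=-6.0697  r=4.6697  x^+=-3.9357  v^+=-0.4447  a^+=1.0444
step 2: x_pred=-3.5548  r=1.3448  x^+=-2.9402  v^+=1.1224  a^+=1.1264
step 3: x_pred=-0.3189  r=6.0489  x^+=2.4455  v^+=3.2422  a^+=1.4948
step 4: x_pred=8.3430  r=-4.9530  x^+=6.0795  v^+=4.8420  a^+=1.1931
step 5: x_pred=13.8975  r=-8.5275  x^+=10.0004  v^+=5.6913  a^+=0.6737
step 6: x_pred=18.4960  r=-20.6560  x^+=9.0562  v^+=4.6901  a^+=-0.5845
step 7: x_pred=14.9720  r=-15.6920  x^+=7.8008  v^+=2.4167  a^+=-1.5403
step 8: x_pred=9.6690  r=-5.0090  x^+=7.3799  v^+=-0.1772  a^+=-1.8454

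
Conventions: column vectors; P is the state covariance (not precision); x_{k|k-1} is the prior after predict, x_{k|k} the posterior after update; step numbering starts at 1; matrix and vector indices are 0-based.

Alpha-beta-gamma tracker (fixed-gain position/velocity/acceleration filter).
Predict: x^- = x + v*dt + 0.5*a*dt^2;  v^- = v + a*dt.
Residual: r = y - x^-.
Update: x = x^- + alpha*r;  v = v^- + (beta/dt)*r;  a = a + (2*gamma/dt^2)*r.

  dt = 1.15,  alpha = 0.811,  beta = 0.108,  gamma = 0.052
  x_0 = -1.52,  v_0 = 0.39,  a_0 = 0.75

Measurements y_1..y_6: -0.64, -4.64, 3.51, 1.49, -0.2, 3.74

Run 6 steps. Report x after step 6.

x_post = 3.7492

step 1: x_pred=-0.5756  r=-0.0644  x^+=-0.6278  v^+=1.2464  a^+=0.7449
step 2: x_pred=1.2982  r=-5.9382  x^+=-3.5177  v^+=1.5454  a^+=0.2780
step 3: x_pred=-1.5566  r=5.0666  x^+=2.5524  v^+=2.3409  a^+=0.6764
step 4: x_pred=5.6917  r=-4.2017  x^+=2.2841  v^+=2.7242  a^+=0.3460
step 5: x_pred=5.6457  r=-5.8457  x^+=0.9048  v^+=2.5731  a^+=-0.1137
step 6: x_pred=3.7887  r=-0.0487  x^+=3.7492  v^+=2.4377  a^+=-0.1176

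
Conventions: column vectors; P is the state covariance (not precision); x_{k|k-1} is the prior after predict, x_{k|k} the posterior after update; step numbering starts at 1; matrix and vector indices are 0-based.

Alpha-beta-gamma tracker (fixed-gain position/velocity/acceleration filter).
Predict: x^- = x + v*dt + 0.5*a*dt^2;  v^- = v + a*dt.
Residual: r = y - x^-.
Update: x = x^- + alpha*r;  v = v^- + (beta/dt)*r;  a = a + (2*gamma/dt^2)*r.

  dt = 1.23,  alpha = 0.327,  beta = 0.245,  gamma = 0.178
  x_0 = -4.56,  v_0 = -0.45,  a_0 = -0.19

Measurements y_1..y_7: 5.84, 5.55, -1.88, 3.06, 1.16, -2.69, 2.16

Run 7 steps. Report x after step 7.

x_post = -11.1461

step 1: x_pred=-5.2572  r=11.0972  x^+=-1.6284  v^+=1.5267  a^+=2.4213
step 2: x_pred=2.0810  r=3.4690  x^+=3.2154  v^+=5.1959  a^+=3.2376
step 3: x_pred=12.0554  r=-13.9354  x^+=7.4985  v^+=6.4023  a^+=-0.0416
step 4: x_pred=15.3420  r=-12.2820  x^+=11.3258  v^+=3.9048  a^+=-2.9316
step 5: x_pred=13.9111  r=-12.7511  x^+=9.7415  v^+=-2.2409  a^+=-5.9321
step 6: x_pred=2.4978  r=-5.1878  x^+=0.8014  v^+=-10.5707  a^+=-7.1528
step 7: x_pred=-17.6113  r=19.7713  x^+=-11.1461  v^+=-15.4305  a^+=-2.5004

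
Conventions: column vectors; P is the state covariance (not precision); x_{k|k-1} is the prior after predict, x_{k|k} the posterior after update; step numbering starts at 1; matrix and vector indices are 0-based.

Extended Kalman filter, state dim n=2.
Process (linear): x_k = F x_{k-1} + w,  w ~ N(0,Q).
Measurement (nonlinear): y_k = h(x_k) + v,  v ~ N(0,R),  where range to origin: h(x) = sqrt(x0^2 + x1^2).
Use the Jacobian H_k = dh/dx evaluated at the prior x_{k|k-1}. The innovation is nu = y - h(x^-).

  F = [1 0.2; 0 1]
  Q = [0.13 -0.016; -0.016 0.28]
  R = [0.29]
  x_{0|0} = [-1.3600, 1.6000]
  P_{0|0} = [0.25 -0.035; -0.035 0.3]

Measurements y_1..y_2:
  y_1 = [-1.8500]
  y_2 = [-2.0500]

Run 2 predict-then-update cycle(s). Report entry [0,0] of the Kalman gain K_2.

step 1: x^-=[-1.0400, 1.6000]  P^-=[0.3780 0.0090; 0.0090 0.5800]  H_jac=[-0.5450 0.8384]  S=[0.8018]  K=[-0.2475; 0.6004]  nu=[-3.7583]  x^+=[-0.1097, -0.6565]  P^+=[0.3289 0.1282; 0.1282 0.2910]
step 2: x^-=[-0.2410, -0.6565]  P^-=[0.5218 0.1704; 0.1704 0.5710]  H_jac=[-0.3446 -0.9387]  S=[0.9654]  K=[-0.3519; -0.6160]  nu=[-2.7494]  x^+=[0.7266, 1.0372]  P^+=[0.4022 -0.0389; -0.0389 0.2046]

K[0,0] = -0.3519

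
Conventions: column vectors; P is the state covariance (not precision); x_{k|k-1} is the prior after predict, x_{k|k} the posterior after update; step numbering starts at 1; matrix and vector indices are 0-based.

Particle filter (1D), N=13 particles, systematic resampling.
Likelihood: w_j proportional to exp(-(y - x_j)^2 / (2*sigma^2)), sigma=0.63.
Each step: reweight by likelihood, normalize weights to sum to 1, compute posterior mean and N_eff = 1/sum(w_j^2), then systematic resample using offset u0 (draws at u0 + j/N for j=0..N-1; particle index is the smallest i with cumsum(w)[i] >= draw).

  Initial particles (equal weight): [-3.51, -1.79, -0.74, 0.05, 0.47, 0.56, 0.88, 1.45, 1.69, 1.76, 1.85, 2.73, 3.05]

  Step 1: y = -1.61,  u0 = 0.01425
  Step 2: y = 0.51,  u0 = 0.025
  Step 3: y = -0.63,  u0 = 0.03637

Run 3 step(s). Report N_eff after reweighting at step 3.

N_eff = 13.0000

step 1: w=[0.0076, 0.6885, 0.2764, 0.0223, 0.0031, 0.0019, 0.0003, 0.0000, 0.0000, 0.0000, 0.0000, 0.0000, 0.0000]  mean=-1.4596  Neff=1.8151  idx=[1, 1, 1, 1, 1, 1, 1, 1, 1, 2, 2, 2, 2]
step 2: w=[0.0022, 0.0022, 0.0022, 0.0022, 0.0022, 0.0022, 0.0022, 0.0022, 0.0022, 0.2450, 0.2450, 0.2450, 0.2450]  mean=-0.7611  Neff=4.1653  idx=[9, 9, 9, 9, 10, 10, 10, 11, 11, 11, 12, 12, 12]
step 3: w=[0.0769, 0.0769, 0.0769, 0.0769, 0.0769, 0.0769, 0.0769, 0.0769, 0.0769, 0.0769, 0.0769, 0.0769, 0.0769]  mean=-0.7400  Neff=13.0000  idx=[0, 1, 2, 3, 4, 5, 6, 7, 8, 9, 10, 11, 12]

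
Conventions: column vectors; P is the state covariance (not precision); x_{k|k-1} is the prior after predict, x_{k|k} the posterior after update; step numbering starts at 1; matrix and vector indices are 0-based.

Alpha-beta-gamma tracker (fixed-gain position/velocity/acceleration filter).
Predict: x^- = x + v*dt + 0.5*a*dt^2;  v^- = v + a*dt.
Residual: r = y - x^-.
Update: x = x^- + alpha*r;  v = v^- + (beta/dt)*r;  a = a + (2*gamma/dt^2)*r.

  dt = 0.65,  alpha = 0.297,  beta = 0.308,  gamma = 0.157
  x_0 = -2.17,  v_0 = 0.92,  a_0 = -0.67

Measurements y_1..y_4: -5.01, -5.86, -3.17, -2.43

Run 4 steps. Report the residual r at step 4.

step 1: x_pred=-1.7135  r=-3.2965  x^+=-2.6926  v^+=-1.0775  a^+=-3.1199
step 2: x_pred=-4.0521  r=-1.8079  x^+=-4.5890  v^+=-3.9621  a^+=-4.4636
step 3: x_pred=-8.1073  r=4.9373  x^+=-6.6410  v^+=-4.5239  a^+=-0.7942
step 4: x_pred=-9.7493  r=7.3193  x^+=-7.5754  v^+=-1.5719  a^+=4.6455

resid = 7.3193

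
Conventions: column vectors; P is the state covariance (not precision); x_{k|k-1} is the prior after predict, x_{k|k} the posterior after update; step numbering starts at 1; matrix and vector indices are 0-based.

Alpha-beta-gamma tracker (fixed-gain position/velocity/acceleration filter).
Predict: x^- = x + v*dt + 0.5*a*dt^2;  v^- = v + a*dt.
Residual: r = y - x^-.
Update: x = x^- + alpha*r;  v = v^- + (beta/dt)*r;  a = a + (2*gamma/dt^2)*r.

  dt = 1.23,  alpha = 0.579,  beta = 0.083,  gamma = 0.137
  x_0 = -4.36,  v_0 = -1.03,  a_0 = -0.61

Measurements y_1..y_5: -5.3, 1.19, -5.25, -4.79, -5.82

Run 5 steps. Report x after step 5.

x_post = -4.5596

step 1: x_pred=-6.0883  r=0.7883  x^+=-5.6319  v^+=-1.7271  a^+=-0.4672
step 2: x_pred=-8.1097  r=9.2997  x^+=-2.7252  v^+=-1.6743  a^+=1.2170
step 3: x_pred=-3.8639  r=-1.3861  x^+=-4.6664  v^+=-0.2708  a^+=0.9660
step 4: x_pred=-4.2689  r=-0.5211  x^+=-4.5706  v^+=0.8822  a^+=0.8716
step 5: x_pred=-2.8262  r=-2.9938  x^+=-4.5596  v^+=1.7522  a^+=0.3294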